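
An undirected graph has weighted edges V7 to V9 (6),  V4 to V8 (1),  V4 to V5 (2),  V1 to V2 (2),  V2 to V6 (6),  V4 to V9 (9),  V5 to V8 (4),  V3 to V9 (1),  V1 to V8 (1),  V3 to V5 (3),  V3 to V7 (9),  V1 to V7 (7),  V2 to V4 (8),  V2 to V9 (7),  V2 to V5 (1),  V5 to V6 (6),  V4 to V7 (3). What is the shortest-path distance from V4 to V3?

5

Some routes from V4 to V3:
V4 - V8 - V5 - V3: 1 + 4 + 3 = 8
V4 - V5 - V3: 2 + 3 = 5
V4 - V8 - V1 - V2 - V5 - V3: 1 + 1 + 2 + 1 + 3 = 8
The minimum is 5.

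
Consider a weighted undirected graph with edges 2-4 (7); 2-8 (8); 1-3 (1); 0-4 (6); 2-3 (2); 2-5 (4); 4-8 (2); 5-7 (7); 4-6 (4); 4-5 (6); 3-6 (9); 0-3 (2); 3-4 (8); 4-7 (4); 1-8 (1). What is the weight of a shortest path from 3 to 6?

8

Checking several routes:
3 - 0 - 4 - 6: 2 + 6 + 4 = 12
3 - 1 - 8 - 4 - 6: 1 + 1 + 2 + 4 = 8
3 - 6: 9
The minimum is 8.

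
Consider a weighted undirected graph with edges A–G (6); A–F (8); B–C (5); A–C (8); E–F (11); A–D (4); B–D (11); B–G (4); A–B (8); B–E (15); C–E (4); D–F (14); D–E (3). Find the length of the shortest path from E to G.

Checking several routes:
E - D - A - B - G: 3 + 4 + 8 + 4 = 19
E - C - A - G: 4 + 8 + 6 = 18
E - D - A - G: 3 + 4 + 6 = 13
E - D - B - G: 3 + 11 + 4 = 18
E - C - B - G: 4 + 5 + 4 = 13
The minimum is 13.

13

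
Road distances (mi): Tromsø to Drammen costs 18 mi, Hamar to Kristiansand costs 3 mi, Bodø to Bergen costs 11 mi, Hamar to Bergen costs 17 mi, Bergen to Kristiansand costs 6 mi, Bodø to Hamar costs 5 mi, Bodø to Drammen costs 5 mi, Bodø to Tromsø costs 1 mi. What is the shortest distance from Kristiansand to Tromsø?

Some routes from Kristiansand to Tromsø:
Kristiansand → Bergen → Hamar → Bodø → Tromsø: 6 + 17 + 5 + 1 = 29
Kristiansand → Hamar → Bodø → Tromsø: 3 + 5 + 1 = 9
Kristiansand → Hamar → Bergen → Bodø → Tromsø: 3 + 17 + 11 + 1 = 32
Kristiansand → Bergen → Bodø → Tromsø: 6 + 11 + 1 = 18
Kristiansand → Hamar → Bodø → Drammen → Tromsø: 3 + 5 + 5 + 18 = 31
Best route has total 9 mi.

9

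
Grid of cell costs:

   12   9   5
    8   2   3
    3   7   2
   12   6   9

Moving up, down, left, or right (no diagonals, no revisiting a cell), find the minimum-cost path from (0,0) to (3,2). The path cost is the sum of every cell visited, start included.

36

Cheapest: [0,0] -> [1,0] -> [1,1] -> [1,2] -> [2,2] -> [3,2]
  12 + 8 + 2 + 3 + 2 + 9 = 36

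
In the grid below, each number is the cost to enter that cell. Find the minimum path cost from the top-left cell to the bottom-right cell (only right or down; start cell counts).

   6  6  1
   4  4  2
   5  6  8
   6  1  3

Path r0c0→r1c0→r1c1→r2c1→r3c1→r3c2: 6 + 4 + 4 + 6 + 1 + 3 = 24.
(Top row then right column would cost 26.)

24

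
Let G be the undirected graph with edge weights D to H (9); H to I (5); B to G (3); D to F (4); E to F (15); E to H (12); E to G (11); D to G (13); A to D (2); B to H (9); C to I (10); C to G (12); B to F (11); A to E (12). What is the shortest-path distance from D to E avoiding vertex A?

A few of the D→E routes:
D - H - E: 9 + 12 = 21
D - F - E: 4 + 15 = 19
D - H - B - G - E: 9 + 9 + 3 + 11 = 32
D - G - E: 13 + 11 = 24
D - F - B - G - E: 4 + 11 + 3 + 11 = 29
Shortest: 19.

19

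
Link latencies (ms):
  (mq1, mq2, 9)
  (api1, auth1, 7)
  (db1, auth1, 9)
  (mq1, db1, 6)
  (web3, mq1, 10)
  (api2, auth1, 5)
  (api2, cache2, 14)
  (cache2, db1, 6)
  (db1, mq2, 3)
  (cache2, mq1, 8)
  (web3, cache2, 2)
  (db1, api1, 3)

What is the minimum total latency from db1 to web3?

8

Checking several routes:
db1 → cache2 → web3: 6 + 2 = 8
db1 → mq1 → cache2 → web3: 6 + 8 + 2 = 16
db1 → mq1 → web3: 6 + 10 = 16
db1 → mq2 → mq1 → cache2 → web3: 3 + 9 + 8 + 2 = 22
Shortest: 8 ms.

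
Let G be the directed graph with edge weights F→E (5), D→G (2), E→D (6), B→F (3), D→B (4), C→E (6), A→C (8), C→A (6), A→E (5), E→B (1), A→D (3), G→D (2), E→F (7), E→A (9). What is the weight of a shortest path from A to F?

9

Checking several routes:
A → D → B → F: 3 + 4 + 3 = 10
A → E → F: 5 + 7 = 12
A → E → B → F: 5 + 1 + 3 = 9
Shortest: 9.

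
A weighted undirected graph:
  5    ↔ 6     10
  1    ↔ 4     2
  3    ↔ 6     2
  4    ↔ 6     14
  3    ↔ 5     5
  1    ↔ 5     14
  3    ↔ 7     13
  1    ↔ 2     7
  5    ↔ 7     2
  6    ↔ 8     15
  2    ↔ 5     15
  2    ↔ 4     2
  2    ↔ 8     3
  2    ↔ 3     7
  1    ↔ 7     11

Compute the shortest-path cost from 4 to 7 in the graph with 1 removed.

Some routes from 4 to 7 avoiding 1:
4→6→3→5→7: 14 + 2 + 5 + 2 = 23
4→2→5→7: 2 + 15 + 2 = 19
4→2→3→6→5→7: 2 + 7 + 2 + 10 + 2 = 23
4→2→3→5→7: 2 + 7 + 5 + 2 = 16
4→2→3→7: 2 + 7 + 13 = 22
The minimum is 16.

16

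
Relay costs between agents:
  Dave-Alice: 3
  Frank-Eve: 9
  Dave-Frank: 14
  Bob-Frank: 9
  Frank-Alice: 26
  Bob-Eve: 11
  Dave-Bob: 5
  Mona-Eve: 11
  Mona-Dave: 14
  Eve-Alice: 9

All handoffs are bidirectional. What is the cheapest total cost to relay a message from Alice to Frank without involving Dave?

18

Paths from Alice to Frank avoiding Dave:
Alice -> Eve -> Bob -> Frank: 9 + 11 + 9 = 29
Alice -> Eve -> Frank: 9 + 9 = 18
Alice -> Frank: 26
Best route has total 18.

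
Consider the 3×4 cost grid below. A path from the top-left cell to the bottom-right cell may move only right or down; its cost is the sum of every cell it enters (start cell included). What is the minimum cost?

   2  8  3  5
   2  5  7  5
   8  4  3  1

17

Best path: (0,0) (1,0) (1,1) (2,1) (2,2) (2,3)
Cost: 2 + 2 + 5 + 4 + 3 + 1 = 17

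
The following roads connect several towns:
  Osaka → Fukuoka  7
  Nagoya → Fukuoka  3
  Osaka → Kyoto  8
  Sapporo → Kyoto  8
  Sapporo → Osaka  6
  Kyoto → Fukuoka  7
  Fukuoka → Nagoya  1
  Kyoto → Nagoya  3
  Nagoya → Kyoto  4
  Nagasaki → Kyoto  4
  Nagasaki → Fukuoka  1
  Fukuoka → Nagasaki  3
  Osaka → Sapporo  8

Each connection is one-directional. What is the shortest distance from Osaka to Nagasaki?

Routes from Osaka to Nagasaki:
Osaka - Kyoto - Nagoya - Fukuoka - Nagasaki: 8 + 3 + 3 + 3 = 17
Osaka - Kyoto - Fukuoka - Nagasaki: 8 + 7 + 3 = 18
Osaka - Sapporo - Kyoto - Fukuoka - Nagasaki: 8 + 8 + 7 + 3 = 26
Osaka - Fukuoka - Nagasaki: 7 + 3 = 10
Osaka - Sapporo - Kyoto - Nagoya - Fukuoka - Nagasaki: 8 + 8 + 3 + 3 + 3 = 25
Shortest: 10.

10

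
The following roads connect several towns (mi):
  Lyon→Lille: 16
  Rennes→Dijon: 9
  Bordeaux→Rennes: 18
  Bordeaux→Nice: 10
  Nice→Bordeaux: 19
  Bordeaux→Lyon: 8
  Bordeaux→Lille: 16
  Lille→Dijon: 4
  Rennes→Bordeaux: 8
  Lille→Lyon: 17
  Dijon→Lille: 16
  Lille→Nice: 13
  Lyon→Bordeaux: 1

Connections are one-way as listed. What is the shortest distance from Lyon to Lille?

Candidate routes:
Lyon -> Bordeaux -> Rennes -> Dijon -> Lille: 1 + 18 + 9 + 16 = 44
Lyon -> Lille: 16
Lyon -> Bordeaux -> Lille: 1 + 16 = 17
Best route has total 16 mi.

16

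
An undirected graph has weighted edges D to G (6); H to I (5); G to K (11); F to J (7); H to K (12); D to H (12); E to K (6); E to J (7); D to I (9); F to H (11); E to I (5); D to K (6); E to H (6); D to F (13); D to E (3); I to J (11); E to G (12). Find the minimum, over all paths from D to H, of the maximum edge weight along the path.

5

Checking several routes:
D → K → E → I → H: max(6, 6, 5, 5) = 6
D → I → H: max(9, 5) = 9
D → I → E → H: max(9, 5, 6) = 9
D → E → H: max(3, 6) = 6
D → K → E → H: max(6, 6, 6) = 6
D → E → I → H: max(3, 5, 5) = 5
Best route has worst link 5.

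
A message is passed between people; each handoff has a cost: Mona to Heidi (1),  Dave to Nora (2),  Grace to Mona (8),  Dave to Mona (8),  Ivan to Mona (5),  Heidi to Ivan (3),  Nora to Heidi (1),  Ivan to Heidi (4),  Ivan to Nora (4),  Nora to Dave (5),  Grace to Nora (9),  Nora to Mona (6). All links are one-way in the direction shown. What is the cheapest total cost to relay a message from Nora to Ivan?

4

Routes from Nora to Ivan:
Nora -> Dave -> Mona -> Heidi -> Ivan: 5 + 8 + 1 + 3 = 17
Nora -> Heidi -> Ivan: 1 + 3 = 4
Nora -> Mona -> Heidi -> Ivan: 6 + 1 + 3 = 10
Shortest: 4.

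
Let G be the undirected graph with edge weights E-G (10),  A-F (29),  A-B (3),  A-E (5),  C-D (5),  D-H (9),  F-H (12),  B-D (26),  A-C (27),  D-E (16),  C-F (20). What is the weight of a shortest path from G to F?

Comparing a few candidate routes:
G - E - D - C - F: 10 + 16 + 5 + 20 = 51
G - E - A - C - F: 10 + 5 + 27 + 20 = 62
G - E - D - H - F: 10 + 16 + 9 + 12 = 47
G - E - A - B - D - H - F: 10 + 5 + 3 + 26 + 9 + 12 = 65
G - E - A - F: 10 + 5 + 29 = 44
Shortest: 44.

44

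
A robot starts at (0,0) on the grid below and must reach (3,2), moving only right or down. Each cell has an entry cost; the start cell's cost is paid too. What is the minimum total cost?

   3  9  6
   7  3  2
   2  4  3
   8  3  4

Best path: [0,0] -> [1,0] -> [1,1] -> [1,2] -> [2,2] -> [3,2]
Cost: 3 + 7 + 3 + 2 + 3 + 4 = 22

22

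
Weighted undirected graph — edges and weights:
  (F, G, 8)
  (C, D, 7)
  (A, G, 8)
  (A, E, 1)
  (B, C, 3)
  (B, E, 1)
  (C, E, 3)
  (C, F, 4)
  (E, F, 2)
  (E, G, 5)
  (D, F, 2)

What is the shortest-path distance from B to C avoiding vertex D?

A few of the B→C routes:
B - E - G - F - C: 1 + 5 + 8 + 4 = 18
B - E - C: 1 + 3 = 4
B - E - F - C: 1 + 2 + 4 = 7
B - C: 3
Shortest: 3.

3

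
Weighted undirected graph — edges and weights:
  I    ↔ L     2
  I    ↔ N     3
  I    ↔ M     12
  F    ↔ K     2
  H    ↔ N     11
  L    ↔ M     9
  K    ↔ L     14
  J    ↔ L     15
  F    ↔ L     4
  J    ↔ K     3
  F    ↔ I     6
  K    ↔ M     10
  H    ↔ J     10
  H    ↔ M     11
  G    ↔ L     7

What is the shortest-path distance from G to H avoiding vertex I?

Some routes from G to H avoiding I:
G -> L -> M -> H: 7 + 9 + 11 = 27
G -> L -> J -> H: 7 + 15 + 10 = 32
G -> L -> F -> K -> M -> H: 7 + 4 + 2 + 10 + 11 = 34
G -> L -> K -> J -> H: 7 + 14 + 3 + 10 = 34
G -> L -> F -> K -> J -> H: 7 + 4 + 2 + 3 + 10 = 26
The minimum is 26.

26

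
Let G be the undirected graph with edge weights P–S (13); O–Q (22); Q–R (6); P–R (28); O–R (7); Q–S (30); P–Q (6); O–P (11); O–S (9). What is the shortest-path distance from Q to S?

19

Some routes from Q to S:
Q -> S: 30
Q -> R -> O -> S: 6 + 7 + 9 = 22
Q -> P -> S: 6 + 13 = 19
Q -> P -> O -> S: 6 + 11 + 9 = 26
Shortest: 19.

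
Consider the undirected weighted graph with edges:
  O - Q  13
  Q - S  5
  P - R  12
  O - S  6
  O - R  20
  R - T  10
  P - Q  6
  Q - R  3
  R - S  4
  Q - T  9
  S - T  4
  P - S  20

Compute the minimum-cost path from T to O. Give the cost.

Checking several routes:
T-Q-S-O: 9 + 5 + 6 = 20
T-R-S-O: 10 + 4 + 6 = 20
T-Q-O: 9 + 13 = 22
T-S-O: 4 + 6 = 10
T-S-Q-O: 4 + 5 + 13 = 22
Shortest: 10.

10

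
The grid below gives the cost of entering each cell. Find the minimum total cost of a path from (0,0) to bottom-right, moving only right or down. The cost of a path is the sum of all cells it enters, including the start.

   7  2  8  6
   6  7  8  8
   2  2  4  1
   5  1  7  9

Path (0,0) → (1,0) → (2,0) → (2,1) → (2,2) → (2,3) → (3,3): 7 + 6 + 2 + 2 + 4 + 1 + 9 = 31.

31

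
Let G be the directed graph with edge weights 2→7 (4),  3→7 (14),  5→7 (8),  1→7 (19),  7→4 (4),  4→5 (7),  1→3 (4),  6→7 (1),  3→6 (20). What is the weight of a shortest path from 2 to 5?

15

Candidate routes:
2-7-4-5: 4 + 4 + 7 = 15
Shortest: 15.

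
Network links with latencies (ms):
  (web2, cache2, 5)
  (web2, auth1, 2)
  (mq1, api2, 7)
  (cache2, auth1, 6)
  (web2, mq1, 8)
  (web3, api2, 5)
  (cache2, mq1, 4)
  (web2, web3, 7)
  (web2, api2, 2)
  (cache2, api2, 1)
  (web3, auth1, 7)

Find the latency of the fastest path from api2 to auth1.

4

A few of the api2→auth1 routes:
api2 → web2 → auth1: 2 + 2 = 4
api2 → cache2 → auth1: 1 + 6 = 7
api2 → cache2 → web2 → auth1: 1 + 5 + 2 = 8
api2 → web2 → cache2 → auth1: 2 + 5 + 6 = 13
api2 → web3 → auth1: 5 + 7 = 12
The minimum is 4 ms.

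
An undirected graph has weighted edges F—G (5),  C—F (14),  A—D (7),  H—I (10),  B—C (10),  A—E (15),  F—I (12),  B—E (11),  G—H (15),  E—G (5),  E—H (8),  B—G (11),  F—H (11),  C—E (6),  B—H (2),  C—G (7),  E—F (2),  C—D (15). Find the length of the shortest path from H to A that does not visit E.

Comparing a few candidate routes:
H -> B -> G -> F -> C -> D -> A: 2 + 11 + 5 + 14 + 15 + 7 = 54
H -> F -> G -> C -> D -> A: 11 + 5 + 7 + 15 + 7 = 45
H -> B -> G -> C -> D -> A: 2 + 11 + 7 + 15 + 7 = 42
H -> B -> C -> D -> A: 2 + 10 + 15 + 7 = 34
H -> G -> C -> D -> A: 15 + 7 + 15 + 7 = 44
H -> F -> C -> D -> A: 11 + 14 + 15 + 7 = 47
The minimum is 34.

34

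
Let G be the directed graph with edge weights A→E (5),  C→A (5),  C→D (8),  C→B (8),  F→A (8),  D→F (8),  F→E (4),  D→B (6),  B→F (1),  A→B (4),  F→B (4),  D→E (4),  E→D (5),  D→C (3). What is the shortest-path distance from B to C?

13

Paths from B to C:
B→F→E→D→C: 1 + 4 + 5 + 3 = 13
B→F→A→E→D→C: 1 + 8 + 5 + 5 + 3 = 22
Shortest: 13.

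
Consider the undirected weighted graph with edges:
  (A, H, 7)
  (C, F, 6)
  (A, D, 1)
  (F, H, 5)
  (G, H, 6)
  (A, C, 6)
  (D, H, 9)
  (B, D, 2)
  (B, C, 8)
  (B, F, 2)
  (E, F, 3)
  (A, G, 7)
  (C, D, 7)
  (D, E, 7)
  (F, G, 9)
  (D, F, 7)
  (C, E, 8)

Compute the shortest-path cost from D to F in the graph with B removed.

7

Some routes from D to F avoiding B:
D→C→F: 7 + 6 = 13
D→A→C→F: 1 + 6 + 6 = 13
D→E→F: 7 + 3 = 10
D→F: 7
The minimum is 7.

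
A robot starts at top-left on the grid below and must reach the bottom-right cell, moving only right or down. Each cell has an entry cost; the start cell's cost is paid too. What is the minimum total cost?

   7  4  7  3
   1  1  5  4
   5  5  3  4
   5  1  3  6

24

One optimal route is r0c0 -> r1c0 -> r1c1 -> r2c1 -> r3c1 -> r3c2 -> r3c3.
Its cost is 7 + 1 + 1 + 5 + 1 + 3 + 6 = 24.
(Top row then right column would cost 35.)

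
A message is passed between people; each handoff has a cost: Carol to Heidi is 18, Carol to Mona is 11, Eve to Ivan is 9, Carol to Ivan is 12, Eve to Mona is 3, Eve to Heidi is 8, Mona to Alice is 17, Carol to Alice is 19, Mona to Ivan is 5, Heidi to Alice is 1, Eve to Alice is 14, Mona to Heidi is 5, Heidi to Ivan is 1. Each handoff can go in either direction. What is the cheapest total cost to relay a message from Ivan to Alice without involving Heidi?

Comparing a few candidate routes:
Ivan→Mona→Eve→Alice: 5 + 3 + 14 = 22
Ivan→Eve→Alice: 9 + 14 = 23
Ivan→Mona→Alice: 5 + 17 = 22
The minimum is 22.

22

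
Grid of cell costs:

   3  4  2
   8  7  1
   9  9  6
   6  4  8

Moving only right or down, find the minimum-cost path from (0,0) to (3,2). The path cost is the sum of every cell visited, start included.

Best path: r0c0→r0c1→r0c2→r1c2→r2c2→r3c2
Cost: 3 + 4 + 2 + 1 + 6 + 8 = 24

24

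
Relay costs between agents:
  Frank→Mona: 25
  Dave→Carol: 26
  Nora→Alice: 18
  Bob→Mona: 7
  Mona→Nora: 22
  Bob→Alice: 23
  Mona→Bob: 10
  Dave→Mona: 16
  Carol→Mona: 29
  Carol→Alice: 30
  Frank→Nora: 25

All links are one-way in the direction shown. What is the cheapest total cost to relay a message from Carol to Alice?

Paths from Carol to Alice:
Carol -> Mona -> Bob -> Alice: 29 + 10 + 23 = 62
Carol -> Mona -> Nora -> Alice: 29 + 22 + 18 = 69
Carol -> Alice: 30
Shortest: 30.

30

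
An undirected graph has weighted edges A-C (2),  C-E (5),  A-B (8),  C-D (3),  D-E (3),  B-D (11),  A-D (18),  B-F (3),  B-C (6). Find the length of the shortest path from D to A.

5

Some routes from D to A:
D - C - B - A: 3 + 6 + 8 = 17
D - B - A: 11 + 8 = 19
D - A: 18
D - E - C - A: 3 + 5 + 2 = 10
D - C - A: 3 + 2 = 5
Shortest: 5.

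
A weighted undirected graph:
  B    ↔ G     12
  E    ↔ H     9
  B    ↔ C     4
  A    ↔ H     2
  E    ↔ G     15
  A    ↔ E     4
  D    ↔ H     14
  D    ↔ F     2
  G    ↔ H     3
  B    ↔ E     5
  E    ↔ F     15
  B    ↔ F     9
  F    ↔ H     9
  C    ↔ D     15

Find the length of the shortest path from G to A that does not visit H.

19

Paths from G to A avoiding H:
G → B → C → D → F → E → A: 12 + 4 + 15 + 2 + 15 + 4 = 52
G → E → A: 15 + 4 = 19
G → B → F → E → A: 12 + 9 + 15 + 4 = 40
G → B → E → A: 12 + 5 + 4 = 21
Best route has total 19.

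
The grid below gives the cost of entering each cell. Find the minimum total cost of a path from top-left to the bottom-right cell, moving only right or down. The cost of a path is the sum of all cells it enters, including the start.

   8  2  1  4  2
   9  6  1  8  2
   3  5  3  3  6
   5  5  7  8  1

Take (0,0)→(0,1)→(0,2)→(1,2)→(2,2)→(2,3)→(2,4)→(3,4) for a total of 8 + 2 + 1 + 1 + 3 + 3 + 6 + 1 = 25.
(Top row then right column would cost 26.)

25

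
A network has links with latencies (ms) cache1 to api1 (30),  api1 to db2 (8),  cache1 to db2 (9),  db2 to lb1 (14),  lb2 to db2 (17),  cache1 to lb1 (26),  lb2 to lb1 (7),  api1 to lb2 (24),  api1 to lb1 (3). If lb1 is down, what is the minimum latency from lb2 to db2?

17

Routes from lb2 to db2 avoiding lb1:
lb2 - db2: 17
lb2 - api1 - db2: 24 + 8 = 32
lb2 - api1 - cache1 - db2: 24 + 30 + 9 = 63
Best route has total 17 ms.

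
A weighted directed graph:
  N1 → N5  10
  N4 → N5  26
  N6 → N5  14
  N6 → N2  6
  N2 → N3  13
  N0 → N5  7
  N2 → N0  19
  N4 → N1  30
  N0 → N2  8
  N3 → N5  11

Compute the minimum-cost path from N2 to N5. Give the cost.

Routes from N2 to N5:
N2 → N3 → N5: 13 + 11 = 24
N2 → N0 → N5: 19 + 7 = 26
Shortest: 24.

24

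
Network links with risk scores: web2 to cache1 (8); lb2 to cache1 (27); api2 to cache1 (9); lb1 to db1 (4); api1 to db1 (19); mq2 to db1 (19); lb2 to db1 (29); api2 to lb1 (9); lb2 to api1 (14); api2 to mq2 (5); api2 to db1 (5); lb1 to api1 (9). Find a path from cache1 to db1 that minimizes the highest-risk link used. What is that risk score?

Comparing a few candidate routes:
cache1-api2-lb1-api1-db1: max(9, 9, 9, 19) = 19
cache1-api2-db1: max(9, 5) = 9
cache1-api2-lb1-db1: max(9, 9, 4) = 9
Best route has worst link 9.

9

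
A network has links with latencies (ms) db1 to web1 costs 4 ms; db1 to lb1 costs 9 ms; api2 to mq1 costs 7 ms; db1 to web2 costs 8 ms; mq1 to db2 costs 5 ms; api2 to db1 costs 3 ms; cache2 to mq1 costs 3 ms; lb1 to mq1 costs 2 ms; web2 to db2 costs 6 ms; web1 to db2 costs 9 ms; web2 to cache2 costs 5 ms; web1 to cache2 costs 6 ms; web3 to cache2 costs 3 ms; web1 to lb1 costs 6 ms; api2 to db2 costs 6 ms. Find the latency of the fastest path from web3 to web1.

Checking several routes:
web3 -> cache2 -> web1: 3 + 6 = 9
web3 -> cache2 -> mq1 -> lb1 -> web1: 3 + 3 + 2 + 6 = 14
web3 -> cache2 -> mq1 -> api2 -> db1 -> web1: 3 + 3 + 7 + 3 + 4 = 20
web3 -> cache2 -> mq1 -> db2 -> web1: 3 + 3 + 5 + 9 = 20
Best route has total 9 ms.

9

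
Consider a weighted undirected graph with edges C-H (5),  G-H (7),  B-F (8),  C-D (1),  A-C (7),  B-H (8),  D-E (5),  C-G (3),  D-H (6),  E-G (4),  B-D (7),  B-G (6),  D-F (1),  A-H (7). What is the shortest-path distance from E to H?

11

Comparing a few candidate routes:
E -> G -> H: 4 + 7 = 11
E -> D -> C -> H: 5 + 1 + 5 = 11
E -> D -> H: 5 + 6 = 11
E -> G -> C -> D -> H: 4 + 3 + 1 + 6 = 14
E -> G -> C -> H: 4 + 3 + 5 = 12
E -> D -> C -> G -> H: 5 + 1 + 3 + 7 = 16
Shortest: 11.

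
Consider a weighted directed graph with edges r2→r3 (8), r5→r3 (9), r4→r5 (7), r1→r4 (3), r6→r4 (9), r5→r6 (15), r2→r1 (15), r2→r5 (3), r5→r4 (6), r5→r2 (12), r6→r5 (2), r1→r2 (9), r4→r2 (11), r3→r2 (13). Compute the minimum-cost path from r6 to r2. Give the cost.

Some routes from r6 to r2:
r6 -> r5 -> r4 -> r2: 2 + 6 + 11 = 19
r6 -> r5 -> r2: 2 + 12 = 14
r6 -> r4 -> r2: 9 + 11 = 20
r6 -> r5 -> r3 -> r2: 2 + 9 + 13 = 24
Best route has total 14.

14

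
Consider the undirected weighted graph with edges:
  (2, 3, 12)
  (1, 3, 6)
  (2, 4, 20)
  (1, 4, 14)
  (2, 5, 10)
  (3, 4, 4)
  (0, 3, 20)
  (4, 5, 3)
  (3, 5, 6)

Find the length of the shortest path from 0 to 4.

24

Checking several routes:
0 -> 3 -> 2 -> 4: 20 + 12 + 20 = 52
0 -> 3 -> 5 -> 4: 20 + 6 + 3 = 29
0 -> 3 -> 1 -> 4: 20 + 6 + 14 = 40
0 -> 3 -> 2 -> 5 -> 4: 20 + 12 + 10 + 3 = 45
0 -> 3 -> 4: 20 + 4 = 24
Shortest: 24.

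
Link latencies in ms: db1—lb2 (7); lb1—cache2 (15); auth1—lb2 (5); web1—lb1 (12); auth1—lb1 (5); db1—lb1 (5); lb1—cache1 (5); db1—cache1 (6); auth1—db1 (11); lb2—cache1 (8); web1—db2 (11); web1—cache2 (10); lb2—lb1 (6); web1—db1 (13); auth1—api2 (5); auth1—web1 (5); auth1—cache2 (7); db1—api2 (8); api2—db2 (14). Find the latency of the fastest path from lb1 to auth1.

5

Checking several routes:
lb1 -> lb2 -> auth1: 6 + 5 = 11
lb1 -> db1 -> auth1: 5 + 11 = 16
lb1 -> web1 -> auth1: 12 + 5 = 17
lb1 -> db1 -> lb2 -> auth1: 5 + 7 + 5 = 17
lb1 -> auth1: 5
The minimum is 5 ms.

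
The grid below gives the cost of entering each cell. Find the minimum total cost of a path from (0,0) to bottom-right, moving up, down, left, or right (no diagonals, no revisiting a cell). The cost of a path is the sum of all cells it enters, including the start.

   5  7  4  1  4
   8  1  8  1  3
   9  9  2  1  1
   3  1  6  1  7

Best path: r0c0 -> r0c1 -> r0c2 -> r0c3 -> r1c3 -> r2c3 -> r2c4 -> r3c4
Cost: 5 + 7 + 4 + 1 + 1 + 1 + 1 + 7 = 27

27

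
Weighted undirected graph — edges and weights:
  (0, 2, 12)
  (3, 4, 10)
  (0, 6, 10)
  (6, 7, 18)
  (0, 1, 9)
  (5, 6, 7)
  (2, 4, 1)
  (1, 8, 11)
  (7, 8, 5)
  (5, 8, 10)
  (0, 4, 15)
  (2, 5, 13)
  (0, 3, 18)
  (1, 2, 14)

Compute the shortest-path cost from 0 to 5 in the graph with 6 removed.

Some routes from 0 to 5 avoiding 6:
0→2→5: 12 + 13 = 25
0→2→1→8→5: 12 + 14 + 11 + 10 = 47
0→4→2→5: 15 + 1 + 13 = 29
0→1→8→5: 9 + 11 + 10 = 30
0→3→4→2→5: 18 + 10 + 1 + 13 = 42
0→1→2→5: 9 + 14 + 13 = 36
Shortest: 25.

25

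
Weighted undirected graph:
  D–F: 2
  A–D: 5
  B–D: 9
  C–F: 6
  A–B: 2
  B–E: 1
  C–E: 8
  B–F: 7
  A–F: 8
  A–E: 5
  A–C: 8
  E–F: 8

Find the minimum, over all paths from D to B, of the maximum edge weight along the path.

5

Checking several routes:
D - A - F - C - E - B: max(5, 8, 6, 8, 1) = 8
D - F - B: max(2, 7) = 7
D - A - B: max(5, 2) = 5
D - A - F - B: max(5, 8, 7) = 8
D - A - F - E - B: max(5, 8, 8, 1) = 8
D - A - E - B: max(5, 5, 1) = 5
Best route has worst link 5.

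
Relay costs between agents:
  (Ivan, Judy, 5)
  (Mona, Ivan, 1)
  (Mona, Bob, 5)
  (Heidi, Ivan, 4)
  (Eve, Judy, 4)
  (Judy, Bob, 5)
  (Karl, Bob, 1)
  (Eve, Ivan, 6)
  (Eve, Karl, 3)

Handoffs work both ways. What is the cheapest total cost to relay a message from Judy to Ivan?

5

Comparing a few candidate routes:
Judy→Eve→Ivan: 4 + 6 = 10
Judy→Bob→Mona→Ivan: 5 + 5 + 1 = 11
Judy→Ivan: 5
Judy→Eve→Karl→Bob→Mona→Ivan: 4 + 3 + 1 + 5 + 1 = 14
Best route has total 5.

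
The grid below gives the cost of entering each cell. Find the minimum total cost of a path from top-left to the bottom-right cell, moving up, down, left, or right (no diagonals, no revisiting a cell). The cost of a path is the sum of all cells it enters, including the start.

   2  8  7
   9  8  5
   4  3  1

19

Take (0,0) -> (1,0) -> (2,0) -> (2,1) -> (2,2) for a total of 2 + 9 + 4 + 3 + 1 = 19.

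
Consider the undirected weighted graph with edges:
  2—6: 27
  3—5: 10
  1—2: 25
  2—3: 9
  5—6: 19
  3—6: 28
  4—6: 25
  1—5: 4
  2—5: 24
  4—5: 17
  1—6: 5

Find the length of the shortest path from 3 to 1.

14

Comparing a few candidate routes:
3 -> 5 -> 6 -> 1: 10 + 19 + 5 = 34
3 -> 2 -> 1: 9 + 25 = 34
3 -> 6 -> 1: 28 + 5 = 33
3 -> 2 -> 5 -> 1: 9 + 24 + 4 = 37
3 -> 5 -> 1: 10 + 4 = 14
The minimum is 14.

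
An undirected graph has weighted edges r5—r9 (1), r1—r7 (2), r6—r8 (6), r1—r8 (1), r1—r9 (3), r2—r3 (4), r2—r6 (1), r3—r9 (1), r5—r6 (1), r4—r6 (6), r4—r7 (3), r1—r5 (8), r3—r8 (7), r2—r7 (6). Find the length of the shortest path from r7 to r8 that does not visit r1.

13

Some routes from r7 to r8 avoiding r1:
r7 -> r2 -> r6 -> r5 -> r9 -> r3 -> r8: 6 + 1 + 1 + 1 + 1 + 7 = 17
r7 -> r4 -> r6 -> r8: 3 + 6 + 6 = 15
r7 -> r2 -> r6 -> r8: 6 + 1 + 6 = 13
r7 -> r2 -> r3 -> r8: 6 + 4 + 7 = 17
Best route has total 13.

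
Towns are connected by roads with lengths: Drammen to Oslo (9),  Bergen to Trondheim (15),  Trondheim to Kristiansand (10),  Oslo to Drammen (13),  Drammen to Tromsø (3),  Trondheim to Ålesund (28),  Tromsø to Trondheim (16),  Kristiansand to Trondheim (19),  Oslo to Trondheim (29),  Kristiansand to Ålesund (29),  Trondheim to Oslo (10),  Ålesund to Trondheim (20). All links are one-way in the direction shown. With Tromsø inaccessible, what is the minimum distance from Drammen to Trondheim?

Paths from Drammen to Trondheim avoiding Tromsø:
Drammen→Oslo→Trondheim: 9 + 29 = 38
Best route has total 38.

38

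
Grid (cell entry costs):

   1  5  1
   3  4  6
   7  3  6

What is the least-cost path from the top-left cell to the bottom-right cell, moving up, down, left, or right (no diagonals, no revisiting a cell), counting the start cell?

Cheapest: (0,0) (1,0) (1,1) (2,1) (2,2)
  1 + 3 + 4 + 3 + 6 = 17

17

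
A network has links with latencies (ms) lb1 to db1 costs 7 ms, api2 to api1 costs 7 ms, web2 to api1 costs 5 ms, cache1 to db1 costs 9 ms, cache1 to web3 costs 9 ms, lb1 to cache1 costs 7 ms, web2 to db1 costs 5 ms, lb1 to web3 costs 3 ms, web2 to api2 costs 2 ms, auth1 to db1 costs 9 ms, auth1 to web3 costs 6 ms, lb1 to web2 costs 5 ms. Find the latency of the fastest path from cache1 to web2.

Checking several routes:
cache1→lb1→web2: 7 + 5 = 12
cache1→db1→web2: 9 + 5 = 14
cache1→web3→lb1→web2: 9 + 3 + 5 = 17
Best route has total 12 ms.

12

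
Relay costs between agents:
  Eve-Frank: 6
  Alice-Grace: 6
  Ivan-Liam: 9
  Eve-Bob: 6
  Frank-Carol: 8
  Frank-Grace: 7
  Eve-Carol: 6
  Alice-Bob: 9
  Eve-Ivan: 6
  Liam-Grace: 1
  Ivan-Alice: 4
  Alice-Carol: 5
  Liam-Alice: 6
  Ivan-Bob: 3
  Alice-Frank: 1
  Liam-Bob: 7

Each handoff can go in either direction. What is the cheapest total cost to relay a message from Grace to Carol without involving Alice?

15

A few of the Grace→Carol routes:
Grace → Frank → Carol: 7 + 8 = 15
Grace → Frank → Eve → Carol: 7 + 6 + 6 = 19
Grace → Liam → Bob → Eve → Carol: 1 + 7 + 6 + 6 = 20
The minimum is 15.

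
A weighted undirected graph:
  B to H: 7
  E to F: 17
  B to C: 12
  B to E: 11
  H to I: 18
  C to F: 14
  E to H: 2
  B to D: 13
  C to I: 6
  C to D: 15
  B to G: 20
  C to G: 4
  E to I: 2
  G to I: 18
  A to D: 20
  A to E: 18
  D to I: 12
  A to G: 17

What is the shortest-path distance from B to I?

11

Comparing a few candidate routes:
B→C→I: 12 + 6 = 18
B→H→E→I: 7 + 2 + 2 = 11
B→D→I: 13 + 12 = 25
B→E→I: 11 + 2 = 13
The minimum is 11.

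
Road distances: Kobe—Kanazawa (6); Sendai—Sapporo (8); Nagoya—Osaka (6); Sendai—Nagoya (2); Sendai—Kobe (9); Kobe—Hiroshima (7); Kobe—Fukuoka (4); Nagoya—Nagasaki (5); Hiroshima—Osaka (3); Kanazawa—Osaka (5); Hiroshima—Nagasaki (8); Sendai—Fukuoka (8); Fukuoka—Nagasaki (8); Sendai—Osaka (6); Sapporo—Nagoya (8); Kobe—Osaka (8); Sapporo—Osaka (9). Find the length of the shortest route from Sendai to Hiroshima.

9

Comparing a few candidate routes:
Sendai-Kobe-Hiroshima: 9 + 7 = 16
Sendai-Nagoya-Osaka-Hiroshima: 2 + 6 + 3 = 11
Sendai-Fukuoka-Kobe-Hiroshima: 8 + 4 + 7 = 19
Sendai-Osaka-Hiroshima: 6 + 3 = 9
Sendai-Nagoya-Nagasaki-Hiroshima: 2 + 5 + 8 = 15
Best route has total 9.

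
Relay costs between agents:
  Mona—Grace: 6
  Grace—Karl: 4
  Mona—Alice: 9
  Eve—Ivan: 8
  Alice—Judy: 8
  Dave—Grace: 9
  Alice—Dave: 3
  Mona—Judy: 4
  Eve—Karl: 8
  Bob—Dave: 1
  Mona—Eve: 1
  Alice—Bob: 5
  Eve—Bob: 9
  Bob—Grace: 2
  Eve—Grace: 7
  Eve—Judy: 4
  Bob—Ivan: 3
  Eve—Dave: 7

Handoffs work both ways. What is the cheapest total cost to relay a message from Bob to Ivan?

3

A few of the Bob→Ivan routes:
Bob -> Grace -> Mona -> Eve -> Ivan: 2 + 6 + 1 + 8 = 17
Bob -> Dave -> Eve -> Ivan: 1 + 7 + 8 = 16
Bob -> Ivan: 3
Shortest: 3.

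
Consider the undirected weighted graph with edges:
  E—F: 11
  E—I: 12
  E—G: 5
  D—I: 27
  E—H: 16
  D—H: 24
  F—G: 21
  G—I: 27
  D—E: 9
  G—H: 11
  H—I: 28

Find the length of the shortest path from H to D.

24

A few of the H→D routes:
H→E→D: 16 + 9 = 25
H→I→E→D: 28 + 12 + 9 = 49
H→G→F→E→D: 11 + 21 + 11 + 9 = 52
H→D: 24
H→G→E→D: 11 + 5 + 9 = 25
Shortest: 24.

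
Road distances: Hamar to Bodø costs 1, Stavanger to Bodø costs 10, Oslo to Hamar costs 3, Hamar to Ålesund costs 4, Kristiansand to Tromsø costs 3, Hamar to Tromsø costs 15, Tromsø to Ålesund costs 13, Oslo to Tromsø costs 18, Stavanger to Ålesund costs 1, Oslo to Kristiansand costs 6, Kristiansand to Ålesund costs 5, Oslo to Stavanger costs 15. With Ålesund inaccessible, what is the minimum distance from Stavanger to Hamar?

11

Candidate routes:
Stavanger - Oslo - Hamar: 15 + 3 = 18
Stavanger - Oslo - Kristiansand - Tromsø - Hamar: 15 + 6 + 3 + 15 = 39
Stavanger - Bodø - Hamar: 10 + 1 = 11
Stavanger - Oslo - Tromsø - Hamar: 15 + 18 + 15 = 48
Best route has total 11.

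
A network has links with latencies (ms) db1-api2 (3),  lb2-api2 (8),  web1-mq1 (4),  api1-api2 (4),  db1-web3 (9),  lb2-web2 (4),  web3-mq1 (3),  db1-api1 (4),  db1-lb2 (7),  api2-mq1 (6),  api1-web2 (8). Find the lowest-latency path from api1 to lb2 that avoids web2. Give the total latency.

11

Some routes from api1 to lb2 avoiding web2:
api1 -> api2 -> db1 -> lb2: 4 + 3 + 7 = 14
api1 -> api2 -> lb2: 4 + 8 = 12
api1 -> db1 -> lb2: 4 + 7 = 11
Shortest: 11 ms.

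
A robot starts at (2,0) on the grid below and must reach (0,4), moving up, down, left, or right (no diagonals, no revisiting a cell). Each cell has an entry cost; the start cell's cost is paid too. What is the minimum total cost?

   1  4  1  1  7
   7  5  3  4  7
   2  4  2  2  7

Best path: (2,0)→(2,1)→(2,2)→(1,2)→(0,2)→(0,3)→(0,4)
Cost: 2 + 4 + 2 + 3 + 1 + 1 + 7 = 20

20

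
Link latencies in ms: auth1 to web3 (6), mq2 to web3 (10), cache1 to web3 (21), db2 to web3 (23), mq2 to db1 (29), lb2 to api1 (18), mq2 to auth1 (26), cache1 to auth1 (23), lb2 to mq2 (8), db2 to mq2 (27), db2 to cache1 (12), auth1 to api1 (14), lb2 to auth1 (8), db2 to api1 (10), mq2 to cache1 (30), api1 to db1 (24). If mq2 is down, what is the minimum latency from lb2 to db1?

42

Candidate routes:
lb2 - auth1 - cache1 - db2 - api1 - db1: 8 + 23 + 12 + 10 + 24 = 77
lb2 - auth1 - web3 - cache1 - db2 - api1 - db1: 8 + 6 + 21 + 12 + 10 + 24 = 81
lb2 - auth1 - api1 - db1: 8 + 14 + 24 = 46
lb2 - auth1 - web3 - db2 - api1 - db1: 8 + 6 + 23 + 10 + 24 = 71
lb2 - auth1 - cache1 - web3 - db2 - api1 - db1: 8 + 23 + 21 + 23 + 10 + 24 = 109
lb2 - api1 - db1: 18 + 24 = 42
Best route has total 42 ms.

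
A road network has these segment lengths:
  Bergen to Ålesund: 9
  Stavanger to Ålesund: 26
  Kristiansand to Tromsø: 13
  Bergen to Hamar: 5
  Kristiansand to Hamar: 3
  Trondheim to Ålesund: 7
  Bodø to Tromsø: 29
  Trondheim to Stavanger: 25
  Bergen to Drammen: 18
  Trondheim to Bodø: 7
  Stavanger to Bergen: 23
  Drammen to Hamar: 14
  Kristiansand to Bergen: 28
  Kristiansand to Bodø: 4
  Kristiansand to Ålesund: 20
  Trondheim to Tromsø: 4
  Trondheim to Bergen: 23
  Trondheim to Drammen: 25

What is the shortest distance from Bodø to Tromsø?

Comparing a few candidate routes:
Bodø - Kristiansand - Tromsø: 4 + 13 = 17
Bodø - Tromsø: 29
Bodø - Trondheim - Tromsø: 7 + 4 = 11
Bodø - Kristiansand - Hamar - Bergen - Ålesund - Trondheim - Tromsø: 4 + 3 + 5 + 9 + 7 + 4 = 32
Best route has total 11.

11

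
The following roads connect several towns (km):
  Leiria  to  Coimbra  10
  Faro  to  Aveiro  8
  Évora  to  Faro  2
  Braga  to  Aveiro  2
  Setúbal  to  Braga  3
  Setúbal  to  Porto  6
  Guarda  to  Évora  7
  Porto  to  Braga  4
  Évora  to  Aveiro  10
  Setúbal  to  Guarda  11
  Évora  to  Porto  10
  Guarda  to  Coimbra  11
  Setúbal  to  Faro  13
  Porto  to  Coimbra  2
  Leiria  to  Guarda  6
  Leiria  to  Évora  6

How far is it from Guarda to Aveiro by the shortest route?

16

Checking several routes:
Guarda -> Évora -> Aveiro: 7 + 10 = 17
Guarda -> Setúbal -> Braga -> Aveiro: 11 + 3 + 2 = 16
Guarda -> Coimbra -> Porto -> Braga -> Aveiro: 11 + 2 + 4 + 2 = 19
Guarda -> Leiria -> Évora -> Aveiro: 6 + 6 + 10 = 22
Guarda -> Évora -> Faro -> Aveiro: 7 + 2 + 8 = 17
Shortest: 16 km.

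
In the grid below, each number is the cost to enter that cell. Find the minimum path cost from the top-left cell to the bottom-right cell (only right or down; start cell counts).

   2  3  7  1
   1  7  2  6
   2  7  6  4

22

One optimal route is [0,0] -> [1,0] -> [1,1] -> [1,2] -> [1,3] -> [2,3].
Its cost is 2 + 1 + 7 + 2 + 6 + 4 = 22.
For comparison, the top-then-right route costs 23.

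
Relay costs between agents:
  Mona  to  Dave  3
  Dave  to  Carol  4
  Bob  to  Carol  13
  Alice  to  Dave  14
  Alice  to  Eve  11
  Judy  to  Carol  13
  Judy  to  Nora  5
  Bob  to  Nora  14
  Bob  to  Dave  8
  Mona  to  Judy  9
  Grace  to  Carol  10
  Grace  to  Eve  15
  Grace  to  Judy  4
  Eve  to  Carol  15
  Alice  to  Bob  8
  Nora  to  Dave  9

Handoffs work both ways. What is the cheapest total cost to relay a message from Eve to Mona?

A few of the Eve→Mona routes:
Eve-Alice-Dave-Mona: 11 + 14 + 3 = 28
Eve-Grace-Judy-Mona: 15 + 4 + 9 = 28
Eve-Grace-Carol-Dave-Mona: 15 + 10 + 4 + 3 = 32
Eve-Alice-Bob-Dave-Mona: 11 + 8 + 8 + 3 = 30
Eve-Grace-Judy-Nora-Dave-Mona: 15 + 4 + 5 + 9 + 3 = 36
Eve-Carol-Dave-Mona: 15 + 4 + 3 = 22
Shortest: 22.

22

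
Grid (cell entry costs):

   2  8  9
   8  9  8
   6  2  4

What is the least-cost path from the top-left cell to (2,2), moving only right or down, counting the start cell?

One optimal route is [0,0]→[1,0]→[2,0]→[2,1]→[2,2].
Its cost is 2 + 8 + 6 + 2 + 4 = 22.
For comparison, the top-then-right route costs 31.

22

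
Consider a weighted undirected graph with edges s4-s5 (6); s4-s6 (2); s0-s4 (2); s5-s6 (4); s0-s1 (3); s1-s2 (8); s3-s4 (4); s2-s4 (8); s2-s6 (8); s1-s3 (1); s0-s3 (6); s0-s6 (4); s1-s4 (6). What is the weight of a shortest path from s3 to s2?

A few of the s3→s2 routes:
s3-s1-s0-s4-s2: 1 + 3 + 2 + 8 = 14
s3-s1-s2: 1 + 8 = 9
s3-s4-s2: 4 + 8 = 12
Best route has total 9.

9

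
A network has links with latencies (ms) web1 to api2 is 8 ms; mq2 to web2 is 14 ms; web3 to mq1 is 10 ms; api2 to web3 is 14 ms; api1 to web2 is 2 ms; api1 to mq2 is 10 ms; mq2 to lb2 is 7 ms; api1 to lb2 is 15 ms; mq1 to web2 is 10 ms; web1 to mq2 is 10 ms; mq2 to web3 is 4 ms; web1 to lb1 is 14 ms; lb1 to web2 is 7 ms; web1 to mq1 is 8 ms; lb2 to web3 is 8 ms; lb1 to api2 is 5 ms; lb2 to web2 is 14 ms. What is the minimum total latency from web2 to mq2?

12

Checking several routes:
web2 -> lb2 -> mq2: 14 + 7 = 21
web2 -> api1 -> lb2 -> mq2: 2 + 15 + 7 = 24
web2 -> mq1 -> web3 -> mq2: 10 + 10 + 4 = 24
web2 -> api1 -> mq2: 2 + 10 = 12
web2 -> mq2: 14
Shortest: 12 ms.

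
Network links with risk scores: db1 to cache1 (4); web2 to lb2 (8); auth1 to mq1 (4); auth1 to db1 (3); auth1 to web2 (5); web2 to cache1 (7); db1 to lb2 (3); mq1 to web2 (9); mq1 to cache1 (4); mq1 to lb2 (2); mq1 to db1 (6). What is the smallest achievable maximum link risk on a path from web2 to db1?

5

Some routes from web2 to db1:
web2 -> auth1 -> mq1 -> cache1 -> db1: max(5, 4, 4, 4) = 5
web2 -> auth1 -> db1: max(5, 3) = 5
web2 -> auth1 -> mq1 -> lb2 -> db1: max(5, 4, 2, 3) = 5
The minimum achievable maximum is 5.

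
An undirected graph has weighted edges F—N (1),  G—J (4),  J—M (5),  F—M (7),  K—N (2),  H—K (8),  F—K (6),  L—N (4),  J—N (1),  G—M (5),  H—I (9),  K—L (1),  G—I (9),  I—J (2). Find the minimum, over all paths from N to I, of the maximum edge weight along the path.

2

Some routes from N to I:
N→F→M→G→J→I: max(1, 7, 5, 4, 2) = 7
N→F→M→J→I: max(1, 7, 5, 2) = 7
N→J→I: max(1, 2) = 2
N→L→K→F→M→J→I: max(4, 1, 6, 7, 5, 2) = 7
The minimum achievable maximum is 2.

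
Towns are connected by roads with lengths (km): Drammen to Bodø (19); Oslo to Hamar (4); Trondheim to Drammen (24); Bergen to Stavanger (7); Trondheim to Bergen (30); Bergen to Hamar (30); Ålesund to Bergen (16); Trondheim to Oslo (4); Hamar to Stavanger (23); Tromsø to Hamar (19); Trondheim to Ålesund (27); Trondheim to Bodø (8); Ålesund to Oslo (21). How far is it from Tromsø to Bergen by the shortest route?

49

Comparing a few candidate routes:
Tromsø→Hamar→Oslo→Trondheim→Bergen: 19 + 4 + 4 + 30 = 57
Tromsø→Hamar→Bergen: 19 + 30 = 49
Tromsø→Hamar→Stavanger→Bergen: 19 + 23 + 7 = 49
Best route has total 49 km.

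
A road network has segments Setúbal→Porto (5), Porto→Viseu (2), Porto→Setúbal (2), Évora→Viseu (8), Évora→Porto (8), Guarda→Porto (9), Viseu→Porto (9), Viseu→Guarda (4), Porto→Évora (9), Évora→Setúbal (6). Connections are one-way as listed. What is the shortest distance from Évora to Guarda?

12

Paths from Évora to Guarda:
Évora-Viseu-Guarda: 8 + 4 = 12
Évora-Porto-Viseu-Guarda: 8 + 2 + 4 = 14
Évora-Setúbal-Porto-Viseu-Guarda: 6 + 5 + 2 + 4 = 17
Shortest: 12 km.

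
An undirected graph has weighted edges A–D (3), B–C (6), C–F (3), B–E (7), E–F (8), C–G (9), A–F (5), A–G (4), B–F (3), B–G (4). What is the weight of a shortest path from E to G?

11

Some routes from E to G:
E -> B -> F -> A -> G: 7 + 3 + 5 + 4 = 19
E -> B -> G: 7 + 4 = 11
E -> F -> A -> G: 8 + 5 + 4 = 17
E -> F -> B -> G: 8 + 3 + 4 = 15
Best route has total 11.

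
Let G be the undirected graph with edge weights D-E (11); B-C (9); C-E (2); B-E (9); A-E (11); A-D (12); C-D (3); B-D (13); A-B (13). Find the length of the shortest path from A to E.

Some routes from A to E:
A -> D -> E: 12 + 11 = 23
A -> D -> C -> E: 12 + 3 + 2 = 17
A -> B -> E: 13 + 9 = 22
A -> E: 11
The minimum is 11.

11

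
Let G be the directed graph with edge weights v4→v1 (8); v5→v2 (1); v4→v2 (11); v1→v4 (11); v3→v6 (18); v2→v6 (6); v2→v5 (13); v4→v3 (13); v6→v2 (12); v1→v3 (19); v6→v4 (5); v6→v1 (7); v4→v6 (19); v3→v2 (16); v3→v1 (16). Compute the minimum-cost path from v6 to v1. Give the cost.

7

Candidate routes:
v6 - v4 - v1: 5 + 8 = 13
v6 - v4 - v3 - v1: 5 + 13 + 16 = 34
v6 - v1: 7
Best route has total 7.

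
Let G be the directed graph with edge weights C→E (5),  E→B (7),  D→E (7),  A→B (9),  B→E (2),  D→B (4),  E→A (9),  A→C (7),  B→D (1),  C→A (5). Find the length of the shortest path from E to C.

16

Paths from E to C:
E - A - C: 9 + 7 = 16
Best route has total 16.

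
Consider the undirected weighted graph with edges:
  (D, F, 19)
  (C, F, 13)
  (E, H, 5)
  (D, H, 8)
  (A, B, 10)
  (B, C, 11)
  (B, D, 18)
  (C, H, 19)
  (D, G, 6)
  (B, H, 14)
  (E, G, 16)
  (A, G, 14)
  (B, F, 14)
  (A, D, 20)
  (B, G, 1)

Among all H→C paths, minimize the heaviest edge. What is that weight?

A few of the H→C routes:
H-D-G-A-B-C: max(8, 6, 14, 10, 11) = 14
H-D-G-A-B-F-C: max(8, 6, 14, 10, 14, 13) = 14
H-D-G-B-F-C: max(8, 6, 1, 14, 13) = 14
H-D-G-B-C: max(8, 6, 1, 11) = 11
The minimum achievable maximum is 11.

11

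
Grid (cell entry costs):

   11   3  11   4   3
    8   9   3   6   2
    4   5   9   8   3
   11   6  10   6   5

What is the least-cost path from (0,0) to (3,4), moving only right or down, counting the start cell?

42

Path r0c0 → r0c1 → r0c2 → r0c3 → r0c4 → r1c4 → r2c4 → r3c4: 11 + 3 + 11 + 4 + 3 + 2 + 3 + 5 = 42.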